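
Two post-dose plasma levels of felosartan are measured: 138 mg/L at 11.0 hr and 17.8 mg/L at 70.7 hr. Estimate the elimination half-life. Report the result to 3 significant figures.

20.2 hours

k = ln(C₁/C₂) / (t₂ − t₁) = ln(138/17.8) / (70.7 − 11.0)
  = 2.048 / 59.70 = 0.03431 hr⁻¹
t½ = ln 2 / k = ln 2 / 0.03431 ≈ 20.2 hours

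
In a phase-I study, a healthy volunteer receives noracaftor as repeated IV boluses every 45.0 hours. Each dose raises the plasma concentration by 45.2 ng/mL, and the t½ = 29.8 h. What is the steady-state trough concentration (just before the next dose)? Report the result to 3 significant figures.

24.5 ng/mL

k = ln 2 / 29.8 = 0.02326 h⁻¹
Fraction remaining after one interval: e^(−kτ) = e^(−0.02326 × 45.0) = 0.3511
R = 1 / (1 − 0.3511) = 1.541
Css,max = 45.2 × 1.541 = 69.66 ng/mL
Css,min = Css,max × e^(−kτ) = 69.66 × 0.3511 ≈ 24.5 ng/mL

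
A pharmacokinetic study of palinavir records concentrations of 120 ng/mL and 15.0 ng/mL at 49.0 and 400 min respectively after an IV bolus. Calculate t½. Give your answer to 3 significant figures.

117 minutes

k = ln(C₁/C₂) / (t₂ − t₁) = ln(120/15.0) / (400 − 49.0)
  = 2.079 / 351.0 = 0.005924 min⁻¹
t½ = ln 2 / k = ln 2 / 0.005924 ≈ 117 minutes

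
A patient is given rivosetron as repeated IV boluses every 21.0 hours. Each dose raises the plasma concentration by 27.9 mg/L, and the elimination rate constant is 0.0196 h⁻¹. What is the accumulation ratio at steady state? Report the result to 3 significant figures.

2.96

Fraction remaining after one interval: e^(−kτ) = e^(−0.01960 × 21.0) = 0.6626
R = 1 / (1 − 0.6626) = 1 / 0.3374 ≈ 2.96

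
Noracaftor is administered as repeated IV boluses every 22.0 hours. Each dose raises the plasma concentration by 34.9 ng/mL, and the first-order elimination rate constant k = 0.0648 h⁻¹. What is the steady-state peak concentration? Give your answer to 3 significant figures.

45.9 ng/mL

Fraction remaining after one interval: e^(−kτ) = e^(−0.06480 × 22.0) = 0.2404
R = 1 / (1 − 0.2404) = 1.316
Css,max = 34.9 × 1.316 ≈ 45.9 ng/mL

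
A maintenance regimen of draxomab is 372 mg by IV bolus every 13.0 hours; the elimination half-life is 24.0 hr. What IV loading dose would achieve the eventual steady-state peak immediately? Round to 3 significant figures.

k = ln 2 / 24.0 = 0.02888 hr⁻¹
Accumulation ratio R = 1 / (1 − e^(−kτ)) = 1 / (1 − e^(−0.02888×13.0)) = 1 / (1 − 0.6870) = 3.195
Loading dose = maintenance dose × R = 372 × 3.195 ≈ 1190 mg

1190 mg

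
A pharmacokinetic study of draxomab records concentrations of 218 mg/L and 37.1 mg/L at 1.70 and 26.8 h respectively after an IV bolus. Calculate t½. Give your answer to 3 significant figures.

k = ln(C₁/C₂) / (t₂ − t₁) = ln(218/37.1) / (26.8 − 1.70)
  = 1.771 / 25.10 = 0.07055 h⁻¹
t½ = ln 2 / k = ln 2 / 0.07055 ≈ 9.82 hours

9.82 hours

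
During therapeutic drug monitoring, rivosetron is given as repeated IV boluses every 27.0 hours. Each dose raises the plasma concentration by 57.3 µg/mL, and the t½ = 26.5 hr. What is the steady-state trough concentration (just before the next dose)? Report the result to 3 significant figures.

55.8 µg/mL

k = ln 2 / 26.5 = 0.02616 hr⁻¹
Fraction remaining after one interval: e^(−kτ) = e^(−0.02616 × 27.0) = 0.4935
R = 1 / (1 − 0.4935) = 1.974
Css,max = 57.3 × 1.974 = 113.1 µg/mL
Css,min = Css,max × e^(−kτ) = 113.1 × 0.4935 ≈ 55.8 µg/mL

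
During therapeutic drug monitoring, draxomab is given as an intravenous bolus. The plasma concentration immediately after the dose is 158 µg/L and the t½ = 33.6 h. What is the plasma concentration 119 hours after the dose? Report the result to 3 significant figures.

13.6 µg/L

k = ln 2 / 33.6 = 0.02063 h⁻¹
119 h is 3.542 half-lives, so C = 158 × (1/2)^3.542 = 158 × 0.08587 ≈ 13.6 µg/L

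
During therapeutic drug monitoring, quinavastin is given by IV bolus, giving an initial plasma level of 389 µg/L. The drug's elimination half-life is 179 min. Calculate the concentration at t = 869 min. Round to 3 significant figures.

13.4 µg/L

k = ln 2 / 179 = 0.003872 min⁻¹
C(t) = C₀ e^(−kt) = 389 × e^(−0.003872 × 869) = 389 × e^(−3.365) = 389 × 0.03456 ≈ 13.4 µg/L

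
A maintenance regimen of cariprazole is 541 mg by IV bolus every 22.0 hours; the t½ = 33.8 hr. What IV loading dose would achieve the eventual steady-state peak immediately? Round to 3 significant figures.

1490 mg

k = ln 2 / 33.8 = 0.02051 hr⁻¹
Accumulation ratio R = 1 / (1 − e^(−kτ)) = 1 / (1 − e^(−0.02051×22.0)) = 1 / (1 − 0.6369) = 2.754
Loading dose = maintenance dose × R = 541 × 2.754 ≈ 1490 mg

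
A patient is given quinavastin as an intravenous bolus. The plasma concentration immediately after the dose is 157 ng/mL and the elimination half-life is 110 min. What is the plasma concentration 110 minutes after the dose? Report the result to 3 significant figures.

k = ln 2 / 110 = 0.006301 min⁻¹
110 min is 1.000 half-lives, so C = 157 × (1/2)^1.000 = 157 × 0.5000 ≈ 78.5 ng/mL

78.5 ng/mL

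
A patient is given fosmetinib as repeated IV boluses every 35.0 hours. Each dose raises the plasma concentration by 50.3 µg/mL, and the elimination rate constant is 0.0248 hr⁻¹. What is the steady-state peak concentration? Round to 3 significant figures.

Fraction remaining after one interval: e^(−kτ) = e^(−0.02480 × 35.0) = 0.4198
R = 1 / (1 − 0.4198) = 1.724
Css,max = 50.3 × 1.724 ≈ 86.7 µg/mL

86.7 µg/mL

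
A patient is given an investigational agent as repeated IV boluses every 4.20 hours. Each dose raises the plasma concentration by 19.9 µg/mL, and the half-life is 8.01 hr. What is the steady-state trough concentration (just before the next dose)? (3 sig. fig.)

45.4 µg/mL

k = ln 2 / 8.01 = 0.08654 hr⁻¹
Fraction remaining after one interval: e^(−kτ) = e^(−0.08654 × 4.20) = 0.6953
R = 1 / (1 − 0.6953) = 3.282
Css,max = 19.9 × 3.282 = 65.30 µg/mL
Css,min = Css,max × e^(−kτ) = 65.30 × 0.6953 ≈ 45.4 µg/mL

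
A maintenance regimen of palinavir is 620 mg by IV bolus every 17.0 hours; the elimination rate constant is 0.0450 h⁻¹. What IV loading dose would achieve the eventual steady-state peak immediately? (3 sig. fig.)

1160 mg

Accumulation ratio R = 1 / (1 − e^(−kτ)) = 1 / (1 − e^(−0.04500×17.0)) = 1 / (1 − 0.4653) = 1.870
Loading dose = maintenance dose × R = 620 × 1.870 ≈ 1160 mg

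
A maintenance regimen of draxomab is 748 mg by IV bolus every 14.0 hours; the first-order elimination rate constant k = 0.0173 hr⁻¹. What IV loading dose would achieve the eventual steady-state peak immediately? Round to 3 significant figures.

Accumulation ratio R = 1 / (1 − e^(−kτ)) = 1 / (1 − e^(−0.01730×14.0)) = 1 / (1 − 0.7849) = 4.649
Loading dose = maintenance dose × R = 748 × 4.649 ≈ 3480 mg

3480 mg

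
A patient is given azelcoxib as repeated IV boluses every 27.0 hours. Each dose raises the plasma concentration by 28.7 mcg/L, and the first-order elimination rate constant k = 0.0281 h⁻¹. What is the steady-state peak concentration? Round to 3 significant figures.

Fraction remaining after one interval: e^(−kτ) = e^(−0.02810 × 27.0) = 0.4683
R = 1 / (1 − 0.4683) = 1.881
Css,max = 28.7 × 1.881 ≈ 54.0 mcg/L

54.0 mcg/L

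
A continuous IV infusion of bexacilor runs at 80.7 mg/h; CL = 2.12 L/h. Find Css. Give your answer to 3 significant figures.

38.1 mg/L

Css = infusion rate / CL = 80.7 / 2.12 ≈ 38.1 mg/L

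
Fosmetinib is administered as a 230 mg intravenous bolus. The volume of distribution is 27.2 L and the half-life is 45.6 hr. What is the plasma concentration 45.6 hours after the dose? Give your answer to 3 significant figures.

4.23 mg/L

C₀ = dose / V = 230 / 27.2 = 8.456 mg/L
k = ln 2 / 45.6 = 0.01520 hr⁻¹
C(t) = C₀ e^(−kt) = 8.456 × e^(−0.01520 × 45.6) = 8.456 × e^(−0.6931) = 8.456 × 0.5000 ≈ 4.23 mg/L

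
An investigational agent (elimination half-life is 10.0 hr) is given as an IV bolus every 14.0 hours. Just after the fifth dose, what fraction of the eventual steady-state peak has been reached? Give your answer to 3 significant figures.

k = ln 2 / 10.0 = 0.06931 hr⁻¹
f_n = 1 − e^(−nkτ) = 1 − e^(−5 × 0.06931 × 14.0) = 1 − e^(−4.852) = 1 − 0.007813 ≈ 0.992

0.992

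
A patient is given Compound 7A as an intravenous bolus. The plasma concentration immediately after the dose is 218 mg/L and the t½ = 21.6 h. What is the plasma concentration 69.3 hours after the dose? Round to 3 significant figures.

23.6 mg/L

k = ln 2 / 21.6 = 0.03209 h⁻¹
C(t) = C₀ e^(−kt) = 218 × e^(−0.03209 × 69.3) = 218 × e^(−2.224) = 218 × 0.1082 ≈ 23.6 mg/L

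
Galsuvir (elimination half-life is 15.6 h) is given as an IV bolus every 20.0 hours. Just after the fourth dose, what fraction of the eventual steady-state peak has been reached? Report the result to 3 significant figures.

0.971

k = ln 2 / 15.6 = 0.04443 h⁻¹
f_n = 1 − e^(−nkτ) = 1 − e^(−4 × 0.04443 × 20.0) = 1 − e^(−3.555) = 1 − 0.02859 ≈ 0.971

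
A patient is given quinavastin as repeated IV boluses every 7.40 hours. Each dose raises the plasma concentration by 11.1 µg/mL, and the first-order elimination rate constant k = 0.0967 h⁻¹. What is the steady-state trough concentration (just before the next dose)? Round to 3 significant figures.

Fraction remaining after one interval: e^(−kτ) = e^(−0.09670 × 7.40) = 0.4889
R = 1 / (1 − 0.4889) = 1.957
Css,max = 11.1 × 1.957 = 21.72 µg/mL
Css,min = Css,max × e^(−kτ) = 21.72 × 0.4889 ≈ 10.6 µg/mL

10.6 µg/mL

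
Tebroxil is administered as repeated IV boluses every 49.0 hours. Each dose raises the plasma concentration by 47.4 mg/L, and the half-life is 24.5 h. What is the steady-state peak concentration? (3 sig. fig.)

63.2 mg/L

k = ln 2 / 24.5 = 0.02829 h⁻¹
Fraction remaining after one interval: e^(−kτ) = e^(−0.02829 × 49.0) = 0.2500
R = 1 / (1 − 0.2500) = 1.333
Css,max = 47.4 × 1.333 ≈ 63.2 mg/L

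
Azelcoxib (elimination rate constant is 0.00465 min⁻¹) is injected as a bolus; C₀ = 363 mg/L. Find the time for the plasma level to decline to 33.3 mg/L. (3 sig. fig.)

514 minutes

C(t) = C₀ e^(−kt)  ⇒  t = ln(C₀/C) / k
t = ln(363/33.3) / 0.004650 = 2.389 / 0.004650 ≈ 514 minutes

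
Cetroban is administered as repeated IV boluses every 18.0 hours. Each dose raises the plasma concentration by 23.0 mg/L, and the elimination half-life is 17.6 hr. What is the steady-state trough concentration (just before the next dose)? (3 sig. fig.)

k = ln 2 / 17.6 = 0.03938 hr⁻¹
Fraction remaining after one interval: e^(−kτ) = e^(−0.03938 × 18.0) = 0.4922
R = 1 / (1 − 0.4922) = 1.969
Css,max = 23.0 × 1.969 = 45.29 mg/L
Css,min = Css,max × e^(−kτ) = 45.29 × 0.4922 ≈ 22.3 mg/L

22.3 mg/L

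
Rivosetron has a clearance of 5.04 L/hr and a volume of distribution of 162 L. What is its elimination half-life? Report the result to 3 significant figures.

22.3 hours

k = CL / V = 5.04 / 162 = 0.03111 hr⁻¹
t½ = ln 2 / k = ln 2 / 0.03111 ≈ 22.3 hours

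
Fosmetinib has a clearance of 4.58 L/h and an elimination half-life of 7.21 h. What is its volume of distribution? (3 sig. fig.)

47.6 L

k = ln 2 / t½ = ln 2 / 7.21 = 0.09614 h⁻¹
V = CL / k = 4.58 / 0.09614 ≈ 47.6 L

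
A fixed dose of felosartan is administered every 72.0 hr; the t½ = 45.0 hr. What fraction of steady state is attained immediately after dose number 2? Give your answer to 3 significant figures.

k = ln 2 / 45.0 = 0.01540 hr⁻¹
f_n = 1 − e^(−nkτ) = 1 − e^(−2 × 0.01540 × 72.0) = 1 − e^(−2.218) = 1 − 0.1088 ≈ 0.891

0.891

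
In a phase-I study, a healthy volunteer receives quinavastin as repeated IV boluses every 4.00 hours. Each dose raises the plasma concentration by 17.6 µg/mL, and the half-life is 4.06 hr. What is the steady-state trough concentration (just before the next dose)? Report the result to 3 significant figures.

k = ln 2 / 4.06 = 0.1707 hr⁻¹
Fraction remaining after one interval: e^(−kτ) = e^(−0.1707 × 4.00) = 0.5051
R = 1 / (1 − 0.5051) = 2.021
Css,max = 17.6 × 2.021 = 35.57 µg/mL
Css,min = Css,max × e^(−kτ) = 35.57 × 0.5051 ≈ 18.0 µg/mL

18.0 µg/mL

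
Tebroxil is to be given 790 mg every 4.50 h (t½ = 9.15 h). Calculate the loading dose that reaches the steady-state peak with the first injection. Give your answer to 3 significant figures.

k = ln 2 / 9.15 = 0.07575 h⁻¹
Accumulation ratio R = 1 / (1 − e^(−kτ)) = 1 / (1 − e^(−0.07575×4.50)) = 1 / (1 − 0.7111) = 3.462
Loading dose = maintenance dose × R = 790 × 3.462 ≈ 2730 mg

2730 mg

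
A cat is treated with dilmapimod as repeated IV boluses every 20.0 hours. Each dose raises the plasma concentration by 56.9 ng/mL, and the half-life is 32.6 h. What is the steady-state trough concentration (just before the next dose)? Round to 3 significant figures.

107 ng/mL

k = ln 2 / 32.6 = 0.02126 h⁻¹
Fraction remaining after one interval: e^(−kτ) = e^(−0.02126 × 20.0) = 0.6536
R = 1 / (1 − 0.6536) = 2.887
Css,max = 56.9 × 2.887 = 164.3 ng/mL
Css,min = Css,max × e^(−kτ) = 164.3 × 0.6536 ≈ 107 ng/mL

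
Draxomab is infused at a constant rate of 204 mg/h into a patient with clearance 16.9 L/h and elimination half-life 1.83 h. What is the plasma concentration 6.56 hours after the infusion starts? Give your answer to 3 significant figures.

Css = rate / CL = 204 / 16.9 = 12.07 µg/mL
k = ln 2 / 1.83 = 0.3788 h⁻¹
C(t) = Css (1 − e^(−kt)) = 12.07 × (1 − e^(−2.485)) = 12.07 × 0.9167 ≈ 11.1 µg/mL

11.1 µg/mL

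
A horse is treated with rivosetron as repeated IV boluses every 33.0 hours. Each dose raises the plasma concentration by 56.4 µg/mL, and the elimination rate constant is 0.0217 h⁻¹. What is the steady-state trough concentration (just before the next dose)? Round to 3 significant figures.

53.9 µg/mL

Fraction remaining after one interval: e^(−kτ) = e^(−0.02170 × 33.0) = 0.4887
R = 1 / (1 − 0.4887) = 1.956
Css,max = 56.4 × 1.956 = 110.3 µg/mL
Css,min = Css,max × e^(−kτ) = 110.3 × 0.4887 ≈ 53.9 µg/mL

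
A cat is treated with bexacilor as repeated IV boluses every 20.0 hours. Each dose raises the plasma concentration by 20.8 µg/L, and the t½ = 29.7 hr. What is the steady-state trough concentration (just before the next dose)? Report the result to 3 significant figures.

35.0 µg/L

k = ln 2 / 29.7 = 0.02334 hr⁻¹
Fraction remaining after one interval: e^(−kτ) = e^(−0.02334 × 20.0) = 0.6270
R = 1 / (1 − 0.6270) = 2.681
Css,max = 20.8 × 2.681 = 55.77 µg/L
Css,min = Css,max × e^(−kτ) = 55.77 × 0.6270 ≈ 35.0 µg/L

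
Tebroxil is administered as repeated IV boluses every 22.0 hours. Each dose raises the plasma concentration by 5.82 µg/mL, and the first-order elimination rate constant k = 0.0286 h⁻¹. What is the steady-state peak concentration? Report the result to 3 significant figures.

12.5 µg/mL

Fraction remaining after one interval: e^(−kτ) = e^(−0.02860 × 22.0) = 0.5330
R = 1 / (1 − 0.5330) = 2.141
Css,max = 5.82 × 2.141 ≈ 12.5 µg/mL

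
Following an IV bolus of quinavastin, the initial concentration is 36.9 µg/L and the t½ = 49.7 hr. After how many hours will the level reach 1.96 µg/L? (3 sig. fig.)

210 hours

k = ln 2 / 49.7 = 0.01395 hr⁻¹
C(t) = C₀ e^(−kt)  ⇒  t = ln(C₀/C) / k
t = ln(36.9/1.96) / 0.01395 = 2.935 / 0.01395 ≈ 210 hours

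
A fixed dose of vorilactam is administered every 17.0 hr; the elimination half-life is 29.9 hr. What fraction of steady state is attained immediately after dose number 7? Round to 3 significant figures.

k = ln 2 / 29.9 = 0.02318 hr⁻¹
f_n = 1 − e^(−nkτ) = 1 − e^(−7 × 0.02318 × 17.0) = 1 − e^(−2.759) = 1 − 0.06338 ≈ 0.937

0.937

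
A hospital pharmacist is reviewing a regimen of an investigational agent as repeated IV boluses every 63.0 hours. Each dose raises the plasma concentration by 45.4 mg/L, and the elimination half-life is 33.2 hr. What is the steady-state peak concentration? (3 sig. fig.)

62.1 mg/L

k = ln 2 / 33.2 = 0.02088 hr⁻¹
Fraction remaining after one interval: e^(−kτ) = e^(−0.02088 × 63.0) = 0.2684
R = 1 / (1 − 0.2684) = 1.367
Css,max = 45.4 × 1.367 ≈ 62.1 mg/L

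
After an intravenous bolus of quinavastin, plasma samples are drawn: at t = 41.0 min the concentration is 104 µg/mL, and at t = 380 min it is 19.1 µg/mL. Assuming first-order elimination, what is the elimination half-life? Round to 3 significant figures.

k = ln(C₁/C₂) / (t₂ − t₁) = ln(104/19.1) / (380 − 41.0)
  = 1.695 / 339.0 = 0.004999 min⁻¹
t½ = ln 2 / k = ln 2 / 0.004999 ≈ 139 minutes

139 minutes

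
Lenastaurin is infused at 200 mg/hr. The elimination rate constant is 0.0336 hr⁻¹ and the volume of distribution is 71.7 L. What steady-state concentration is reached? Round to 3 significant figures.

83.0 µg/mL

CL = k · V = 0.0336 × 71.7 = 2.409 L/hr
Css = rate / CL = 200 / 2.409 ≈ 83.0 µg/mL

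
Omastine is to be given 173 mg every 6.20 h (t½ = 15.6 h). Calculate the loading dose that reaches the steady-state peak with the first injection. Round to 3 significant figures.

k = ln 2 / 15.6 = 0.04443 h⁻¹
Accumulation ratio R = 1 / (1 − e^(−kτ)) = 1 / (1 − e^(−0.04443×6.20)) = 1 / (1 − 0.7592) = 4.153
Loading dose = maintenance dose × R = 173 × 4.153 ≈ 718 mg

718 mg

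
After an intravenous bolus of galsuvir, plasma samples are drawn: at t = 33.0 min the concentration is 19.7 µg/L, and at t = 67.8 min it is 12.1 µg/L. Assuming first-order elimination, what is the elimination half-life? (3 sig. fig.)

49.5 minutes

k = ln(C₁/C₂) / (t₂ − t₁) = ln(19.7/12.1) / (67.8 − 33.0)
  = 0.4874 / 34.80 = 0.01401 min⁻¹
t½ = ln 2 / k = ln 2 / 0.01401 ≈ 49.5 minutes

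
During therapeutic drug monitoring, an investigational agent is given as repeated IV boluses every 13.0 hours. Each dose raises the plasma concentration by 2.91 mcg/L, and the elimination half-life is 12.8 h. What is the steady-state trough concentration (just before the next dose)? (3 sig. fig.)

k = ln 2 / 12.8 = 0.05415 h⁻¹
Fraction remaining after one interval: e^(−kτ) = e^(−0.05415 × 13.0) = 0.4946
R = 1 / (1 − 0.4946) = 1.979
Css,max = 2.91 × 1.979 = 5.758 mcg/L
Css,min = Css,max × e^(−kτ) = 5.758 × 0.4946 ≈ 2.85 mcg/L

2.85 mcg/L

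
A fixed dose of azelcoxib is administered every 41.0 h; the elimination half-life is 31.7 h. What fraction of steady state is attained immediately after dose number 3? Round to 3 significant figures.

0.932

k = ln 2 / 31.7 = 0.02187 h⁻¹
f_n = 1 − e^(−nkτ) = 1 − e^(−3 × 0.02187 × 41.0) = 1 − e^(−2.689) = 1 − 0.06791 ≈ 0.932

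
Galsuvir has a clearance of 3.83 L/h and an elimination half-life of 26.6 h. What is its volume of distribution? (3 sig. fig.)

147 L

k = ln 2 / t½ = ln 2 / 26.6 = 0.02606 h⁻¹
V = CL / k = 3.83 / 0.02606 ≈ 147 L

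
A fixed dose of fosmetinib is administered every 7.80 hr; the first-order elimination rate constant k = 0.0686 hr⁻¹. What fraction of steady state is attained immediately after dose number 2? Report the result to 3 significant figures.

f_n = 1 − e^(−nkτ) = 1 − e^(−2 × 0.06860 × 7.80) = 1 − e^(−1.070) = 1 − 0.3430 ≈ 0.657

0.657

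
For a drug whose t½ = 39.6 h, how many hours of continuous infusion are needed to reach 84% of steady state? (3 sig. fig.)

k = ln 2 / 39.6 = 0.01750 h⁻¹
f = 1 − e^(−kt)  ⇒  t = −ln(1 − f) / k
t = −ln(1 − 0.84) / 0.01750 = 1.833 / 0.01750 ≈ 105 hours

105 hours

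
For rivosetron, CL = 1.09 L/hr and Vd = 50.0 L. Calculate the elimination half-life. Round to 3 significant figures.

k = CL / V = 1.09 / 50.0 = 0.02180 hr⁻¹
t½ = ln 2 / k = ln 2 / 0.02180 ≈ 31.8 hours

31.8 hours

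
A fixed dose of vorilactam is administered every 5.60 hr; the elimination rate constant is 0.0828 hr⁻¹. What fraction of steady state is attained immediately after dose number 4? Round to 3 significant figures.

0.844

f_n = 1 − e^(−nkτ) = 1 − e^(−4 × 0.08280 × 5.60) = 1 − e^(−1.855) = 1 − 0.1565 ≈ 0.844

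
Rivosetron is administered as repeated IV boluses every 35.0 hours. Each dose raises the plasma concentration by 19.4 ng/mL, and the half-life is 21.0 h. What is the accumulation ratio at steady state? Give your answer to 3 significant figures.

k = ln 2 / 21.0 = 0.03301 h⁻¹
Fraction remaining after one interval: e^(−kτ) = e^(−0.03301 × 35.0) = 0.3150
R = 1 / (1 − 0.3150) = 1 / 0.6850 ≈ 1.46

1.46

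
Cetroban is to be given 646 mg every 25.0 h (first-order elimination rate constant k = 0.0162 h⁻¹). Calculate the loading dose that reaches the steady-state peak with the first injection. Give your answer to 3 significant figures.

Accumulation ratio R = 1 / (1 − e^(−kτ)) = 1 / (1 − e^(−0.01620×25.0)) = 1 / (1 − 0.6670) = 3.003
Loading dose = maintenance dose × R = 646 × 3.003 ≈ 1940 mg

1940 mg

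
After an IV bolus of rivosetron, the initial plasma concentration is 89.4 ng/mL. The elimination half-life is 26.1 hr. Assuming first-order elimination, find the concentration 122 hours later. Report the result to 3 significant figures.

3.50 ng/mL

k = ln 2 / 26.1 = 0.02656 hr⁻¹
C(t) = C₀ e^(−kt) = 89.4 × e^(−0.02656 × 122) = 89.4 × e^(−3.240) = 89.4 × 0.03916 ≈ 3.50 ng/mL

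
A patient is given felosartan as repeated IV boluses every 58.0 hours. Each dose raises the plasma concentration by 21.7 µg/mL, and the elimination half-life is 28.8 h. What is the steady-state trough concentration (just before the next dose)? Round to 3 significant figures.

7.14 µg/mL

k = ln 2 / 28.8 = 0.02407 h⁻¹
Fraction remaining after one interval: e^(−kτ) = e^(−0.02407 × 58.0) = 0.2476
R = 1 / (1 − 0.2476) = 1.329
Css,max = 21.7 × 1.329 = 28.84 µg/mL
Css,min = Css,max × e^(−kτ) = 28.84 × 0.2476 ≈ 7.14 µg/mL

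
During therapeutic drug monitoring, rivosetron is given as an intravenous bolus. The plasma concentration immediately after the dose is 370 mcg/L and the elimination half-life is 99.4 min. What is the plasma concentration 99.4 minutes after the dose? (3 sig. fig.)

185 mcg/L

k = ln 2 / 99.4 = 0.006973 min⁻¹
99.4 min is 1.000 half-lives, so C = 370 × (1/2)^1.000 = 370 × 0.5000 ≈ 185 mcg/L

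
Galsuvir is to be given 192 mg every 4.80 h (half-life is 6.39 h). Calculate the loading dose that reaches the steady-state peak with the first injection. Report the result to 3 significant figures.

473 mg

k = ln 2 / 6.39 = 0.1085 h⁻¹
Accumulation ratio R = 1 / (1 − e^(−kτ)) = 1 / (1 − e^(−0.1085×4.80)) = 1 / (1 − 0.5941) = 2.464
Loading dose = maintenance dose × R = 192 × 2.464 ≈ 473 mg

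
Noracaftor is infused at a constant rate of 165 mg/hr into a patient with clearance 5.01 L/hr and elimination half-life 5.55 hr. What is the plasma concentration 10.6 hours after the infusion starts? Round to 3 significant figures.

24.2 mg/L

Css = rate / CL = 165 / 5.01 = 32.93 mg/L
k = ln 2 / 5.55 = 0.1249 hr⁻¹
C(t) = Css (1 − e^(−kt)) = 32.93 × (1 − e^(−1.324)) = 32.93 × 0.7339 ≈ 24.2 mg/L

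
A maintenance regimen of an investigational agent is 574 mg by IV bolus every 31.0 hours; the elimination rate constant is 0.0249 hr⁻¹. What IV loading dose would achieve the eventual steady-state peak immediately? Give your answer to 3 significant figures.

Accumulation ratio R = 1 / (1 − e^(−kτ)) = 1 / (1 − e^(−0.02490×31.0)) = 1 / (1 − 0.4621) = 1.859
Loading dose = maintenance dose × R = 574 × 1.859 ≈ 1070 mg

1070 mg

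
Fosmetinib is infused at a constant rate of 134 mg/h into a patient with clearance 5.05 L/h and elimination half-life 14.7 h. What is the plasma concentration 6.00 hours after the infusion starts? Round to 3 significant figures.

6.54 µg/mL

Css = rate / CL = 134 / 5.05 = 26.53 µg/mL
k = ln 2 / 14.7 = 0.04715 h⁻¹
C(t) = Css (1 − e^(−kt)) = 26.53 × (1 − e^(−0.2829)) = 26.53 × 0.2464 ≈ 6.54 µg/mL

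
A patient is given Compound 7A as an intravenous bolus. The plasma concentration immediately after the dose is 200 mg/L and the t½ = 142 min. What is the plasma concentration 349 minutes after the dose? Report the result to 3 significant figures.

36.4 mg/L

k = ln 2 / 142 = 0.004881 min⁻¹
349 min is 2.458 half-lives, so C = 200 × (1/2)^2.458 = 200 × 0.1820 ≈ 36.4 mg/L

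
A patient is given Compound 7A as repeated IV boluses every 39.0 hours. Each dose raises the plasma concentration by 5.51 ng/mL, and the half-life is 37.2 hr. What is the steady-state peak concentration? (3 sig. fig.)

k = ln 2 / 37.2 = 0.01863 hr⁻¹
Fraction remaining after one interval: e^(−kτ) = e^(−0.01863 × 39.0) = 0.4835
R = 1 / (1 − 0.4835) = 1.936
Css,max = 5.51 × 1.936 ≈ 10.7 ng/mL

10.7 ng/mL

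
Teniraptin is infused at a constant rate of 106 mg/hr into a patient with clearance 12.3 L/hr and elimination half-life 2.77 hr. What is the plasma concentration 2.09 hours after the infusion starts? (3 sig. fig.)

Css = rate / CL = 106 / 12.3 = 8.618 µg/mL
k = ln 2 / 2.77 = 0.2502 hr⁻¹
C(t) = Css (1 − e^(−kt)) = 8.618 × (1 − e^(−0.5230)) = 8.618 × 0.4073 ≈ 3.51 µg/mL

3.51 µg/mL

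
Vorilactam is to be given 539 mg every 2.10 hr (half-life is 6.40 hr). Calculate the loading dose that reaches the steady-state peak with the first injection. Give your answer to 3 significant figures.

2650 mg

k = ln 2 / 6.40 = 0.1083 hr⁻¹
Accumulation ratio R = 1 / (1 − e^(−kτ)) = 1 / (1 − e^(−0.1083×2.10)) = 1 / (1 − 0.7966) = 4.916
Loading dose = maintenance dose × R = 539 × 4.916 ≈ 2650 mg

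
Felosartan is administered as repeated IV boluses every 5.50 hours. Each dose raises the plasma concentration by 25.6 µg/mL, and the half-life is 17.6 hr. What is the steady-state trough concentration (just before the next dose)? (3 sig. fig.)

106 µg/mL

k = ln 2 / 17.6 = 0.03938 hr⁻¹
Fraction remaining after one interval: e^(−kτ) = e^(−0.03938 × 5.50) = 0.8052
R = 1 / (1 − 0.8052) = 5.135
Css,max = 25.6 × 5.135 = 131.4 µg/mL
Css,min = Css,max × e^(−kτ) = 131.4 × 0.8052 ≈ 106 µg/mL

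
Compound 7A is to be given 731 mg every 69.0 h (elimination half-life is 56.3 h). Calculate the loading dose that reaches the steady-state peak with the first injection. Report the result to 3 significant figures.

k = ln 2 / 56.3 = 0.01231 h⁻¹
Accumulation ratio R = 1 / (1 − e^(−kτ)) = 1 / (1 − e^(−0.01231×69.0)) = 1 / (1 − 0.4276) = 1.747
Loading dose = maintenance dose × R = 731 × 1.747 ≈ 1280 mg

1280 mg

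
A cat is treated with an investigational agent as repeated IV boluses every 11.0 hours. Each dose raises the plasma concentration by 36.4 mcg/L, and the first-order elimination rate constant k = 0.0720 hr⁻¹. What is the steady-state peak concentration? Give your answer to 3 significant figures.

Fraction remaining after one interval: e^(−kτ) = e^(−0.07200 × 11.0) = 0.4529
R = 1 / (1 − 0.4529) = 1.828
Css,max = 36.4 × 1.828 ≈ 66.5 mcg/L

66.5 mcg/L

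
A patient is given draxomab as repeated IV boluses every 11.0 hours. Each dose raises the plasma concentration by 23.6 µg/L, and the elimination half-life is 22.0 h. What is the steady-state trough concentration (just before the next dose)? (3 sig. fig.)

57.0 µg/L

k = ln 2 / 22.0 = 0.03151 h⁻¹
Fraction remaining after one interval: e^(−kτ) = e^(−0.03151 × 11.0) = 0.7071
R = 1 / (1 − 0.7071) = 3.414
Css,max = 23.6 × 3.414 = 80.58 µg/L
Css,min = Css,max × e^(−kτ) = 80.58 × 0.7071 ≈ 57.0 µg/L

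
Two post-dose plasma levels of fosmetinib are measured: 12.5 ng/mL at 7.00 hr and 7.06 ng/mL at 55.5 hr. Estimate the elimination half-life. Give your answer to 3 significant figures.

k = ln(C₁/C₂) / (t₂ − t₁) = ln(12.5/7.06) / (55.5 − 7.00)
  = 0.5713 / 48.50 = 0.01178 hr⁻¹
t½ = ln 2 / k = ln 2 / 0.01178 ≈ 58.8 hours

58.8 hours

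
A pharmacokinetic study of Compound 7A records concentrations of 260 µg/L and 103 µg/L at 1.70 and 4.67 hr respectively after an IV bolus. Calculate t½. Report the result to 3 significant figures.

k = ln(C₁/C₂) / (t₂ − t₁) = ln(260/103) / (4.67 − 1.70)
  = 0.9260 / 2.970 = 0.3118 hr⁻¹
t½ = ln 2 / k = ln 2 / 0.3118 ≈ 2.22 hours

2.22 hours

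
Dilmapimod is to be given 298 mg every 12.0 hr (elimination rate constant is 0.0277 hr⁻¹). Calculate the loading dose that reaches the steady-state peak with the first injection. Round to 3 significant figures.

Accumulation ratio R = 1 / (1 − e^(−kτ)) = 1 / (1 − e^(−0.02770×12.0)) = 1 / (1 − 0.7172) = 3.536
Loading dose = maintenance dose × R = 298 × 3.536 ≈ 1050 mg

1050 mg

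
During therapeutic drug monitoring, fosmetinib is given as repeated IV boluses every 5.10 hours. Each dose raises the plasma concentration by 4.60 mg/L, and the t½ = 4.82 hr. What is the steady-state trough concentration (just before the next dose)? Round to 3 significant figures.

4.25 mg/L

k = ln 2 / 4.82 = 0.1438 hr⁻¹
Fraction remaining after one interval: e^(−kτ) = e^(−0.1438 × 5.10) = 0.4803
R = 1 / (1 − 0.4803) = 1.924
Css,max = 4.60 × 1.924 = 8.851 mg/L
Css,min = Css,max × e^(−kτ) = 8.851 × 0.4803 ≈ 4.25 mg/L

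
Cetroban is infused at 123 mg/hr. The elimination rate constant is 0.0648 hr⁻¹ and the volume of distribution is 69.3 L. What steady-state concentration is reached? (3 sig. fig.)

27.4 µg/mL

CL = k · V = 0.0648 × 69.3 = 4.491 L/hr
Css = rate / CL = 123 / 4.491 ≈ 27.4 µg/mL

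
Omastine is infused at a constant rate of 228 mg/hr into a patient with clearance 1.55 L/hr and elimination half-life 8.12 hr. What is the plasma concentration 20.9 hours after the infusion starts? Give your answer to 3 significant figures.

Css = rate / CL = 228 / 1.55 = 147.1 µg/mL
k = ln 2 / 8.12 = 0.08536 hr⁻¹
C(t) = Css (1 − e^(−kt)) = 147.1 × (1 − e^(−1.784)) = 147.1 × 0.8320 ≈ 122 µg/mL

122 µg/mL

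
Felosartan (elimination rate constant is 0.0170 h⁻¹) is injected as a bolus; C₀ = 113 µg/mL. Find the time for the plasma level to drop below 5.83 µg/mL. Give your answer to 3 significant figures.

174 hours

C(t) = C₀ e^(−kt)  ⇒  t = ln(C₀/C) / k
t = ln(113/5.83) / 0.01700 = 2.964 / 0.01700 ≈ 174 hours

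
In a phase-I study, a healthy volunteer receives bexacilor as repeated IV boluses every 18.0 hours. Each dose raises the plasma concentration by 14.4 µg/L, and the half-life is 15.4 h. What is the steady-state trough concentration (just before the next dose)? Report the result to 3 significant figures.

k = ln 2 / 15.4 = 0.04501 h⁻¹
Fraction remaining after one interval: e^(−kτ) = e^(−0.04501 × 18.0) = 0.4448
R = 1 / (1 − 0.4448) = 1.801
Css,max = 14.4 × 1.801 = 25.94 µg/L
Css,min = Css,max × e^(−kτ) = 25.94 × 0.4448 ≈ 11.5 µg/L

11.5 µg/L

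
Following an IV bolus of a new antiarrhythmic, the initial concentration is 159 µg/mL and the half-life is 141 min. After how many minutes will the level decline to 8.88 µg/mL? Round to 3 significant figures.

587 minutes

k = ln 2 / 141 = 0.004916 min⁻¹
C(t) = C₀ e^(−kt)  ⇒  t = ln(C₀/C) / k
t = ln(159/8.88) / 0.004916 = 2.885 / 0.004916 ≈ 587 minutes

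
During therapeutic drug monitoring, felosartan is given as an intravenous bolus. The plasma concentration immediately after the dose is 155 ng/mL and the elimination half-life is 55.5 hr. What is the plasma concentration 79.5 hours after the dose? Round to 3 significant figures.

57.4 ng/mL

k = ln 2 / 55.5 = 0.01249 hr⁻¹
C(t) = C₀ e^(−kt) = 155 × e^(−0.01249 × 79.5) = 155 × e^(−0.9929) = 155 × 0.3705 ≈ 57.4 ng/mL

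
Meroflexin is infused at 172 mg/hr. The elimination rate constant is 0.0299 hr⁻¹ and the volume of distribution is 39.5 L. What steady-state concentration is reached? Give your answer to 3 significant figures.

CL = k · V = 0.0299 × 39.5 = 1.181 L/hr
Css = rate / CL = 172 / 1.181 ≈ 146 mg/L

146 mg/L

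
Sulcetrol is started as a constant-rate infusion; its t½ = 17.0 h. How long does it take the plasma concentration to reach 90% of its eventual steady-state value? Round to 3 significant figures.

k = ln 2 / 17.0 = 0.04077 h⁻¹
f = 1 − e^(−kt)  ⇒  t = −ln(1 − f) / k
t = −ln(1 − 0.9) / 0.04077 = 2.303 / 0.04077 ≈ 56.5 hours

56.5 hours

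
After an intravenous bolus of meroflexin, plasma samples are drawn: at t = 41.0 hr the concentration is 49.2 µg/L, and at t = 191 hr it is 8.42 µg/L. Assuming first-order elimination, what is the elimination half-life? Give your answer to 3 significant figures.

58.9 hours

k = ln(C₁/C₂) / (t₂ − t₁) = ln(49.2/8.42) / (191 − 41.0)
  = 1.765 / 150.0 = 0.01177 hr⁻¹
t½ = ln 2 / k = ln 2 / 0.01177 ≈ 58.9 hours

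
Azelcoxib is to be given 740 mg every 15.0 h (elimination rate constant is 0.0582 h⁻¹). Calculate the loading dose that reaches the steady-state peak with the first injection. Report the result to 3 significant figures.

Accumulation ratio R = 1 / (1 − e^(−kτ)) = 1 / (1 − e^(−0.05820×15.0)) = 1 / (1 − 0.4177) = 1.717
Loading dose = maintenance dose × R = 740 × 1.717 ≈ 1270 mg

1270 mg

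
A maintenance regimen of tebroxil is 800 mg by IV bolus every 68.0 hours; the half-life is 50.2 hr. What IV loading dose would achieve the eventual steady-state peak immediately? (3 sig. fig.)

1310 mg

k = ln 2 / 50.2 = 0.01381 hr⁻¹
Accumulation ratio R = 1 / (1 − e^(−kτ)) = 1 / (1 − e^(−0.01381×68.0)) = 1 / (1 − 0.3910) = 1.642
Loading dose = maintenance dose × R = 800 × 1.642 ≈ 1310 mg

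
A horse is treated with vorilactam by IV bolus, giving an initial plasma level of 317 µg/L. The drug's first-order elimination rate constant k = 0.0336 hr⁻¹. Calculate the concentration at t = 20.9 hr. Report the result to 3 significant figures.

157 µg/L

C(t) = C₀ e^(−kt) = 317 × e^(−0.03360 × 20.9) = 317 × e^(−0.7022) = 317 × 0.4955 ≈ 157 µg/L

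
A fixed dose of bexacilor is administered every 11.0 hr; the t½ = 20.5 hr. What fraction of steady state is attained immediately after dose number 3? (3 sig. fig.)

0.672

k = ln 2 / 20.5 = 0.03381 hr⁻¹
f_n = 1 − e^(−nkτ) = 1 − e^(−3 × 0.03381 × 11.0) = 1 − e^(−1.116) = 1 − 0.3277 ≈ 0.672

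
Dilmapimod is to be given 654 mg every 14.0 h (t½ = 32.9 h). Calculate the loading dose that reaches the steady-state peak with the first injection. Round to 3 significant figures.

k = ln 2 / 32.9 = 0.02107 h⁻¹
Accumulation ratio R = 1 / (1 − e^(−kτ)) = 1 / (1 − e^(−0.02107×14.0)) = 1 / (1 − 0.7446) = 3.915
Loading dose = maintenance dose × R = 654 × 3.915 ≈ 2560 mg

2560 mg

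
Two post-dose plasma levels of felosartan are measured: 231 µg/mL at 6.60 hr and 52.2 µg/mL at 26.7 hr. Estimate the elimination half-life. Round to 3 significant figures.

9.37 hours

k = ln(C₁/C₂) / (t₂ − t₁) = ln(231/52.2) / (26.7 − 6.60)
  = 1.487 / 20.10 = 0.07400 hr⁻¹
t½ = ln 2 / k = ln 2 / 0.07400 ≈ 9.37 hours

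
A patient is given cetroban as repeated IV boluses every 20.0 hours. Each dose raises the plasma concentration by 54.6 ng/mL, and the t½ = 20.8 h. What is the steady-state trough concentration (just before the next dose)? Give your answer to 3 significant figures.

k = ln 2 / 20.8 = 0.03332 h⁻¹
Fraction remaining after one interval: e^(−kτ) = e^(−0.03332 × 20.0) = 0.5135
R = 1 / (1 − 0.5135) = 2.056
Css,max = 54.6 × 2.056 = 112.2 ng/mL
Css,min = Css,max × e^(−kτ) = 112.2 × 0.5135 ≈ 57.6 ng/mL

57.6 ng/mL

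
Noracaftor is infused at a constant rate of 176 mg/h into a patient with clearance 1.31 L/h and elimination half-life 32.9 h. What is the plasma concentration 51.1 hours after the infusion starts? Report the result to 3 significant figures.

Css = rate / CL = 176 / 1.31 = 134.4 µg/mL
k = ln 2 / 32.9 = 0.02107 h⁻¹
C(t) = Css (1 − e^(−kt)) = 134.4 × (1 − e^(−1.077)) = 134.4 × 0.6592 ≈ 88.6 µg/mL

88.6 µg/mL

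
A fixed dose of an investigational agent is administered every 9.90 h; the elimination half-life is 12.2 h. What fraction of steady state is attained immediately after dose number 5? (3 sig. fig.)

k = ln 2 / 12.2 = 0.05682 h⁻¹
f_n = 1 − e^(−nkτ) = 1 − e^(−5 × 0.05682 × 9.90) = 1 − e^(−2.812) = 1 − 0.06006 ≈ 0.940

0.940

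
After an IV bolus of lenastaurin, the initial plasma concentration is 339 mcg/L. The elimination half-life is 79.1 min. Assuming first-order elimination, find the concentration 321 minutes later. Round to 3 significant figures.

k = ln 2 / 79.1 = 0.008763 min⁻¹
321 min is 4.058 half-lives, so C = 339 × (1/2)^4.058 = 339 × 0.06003 ≈ 20.4 mcg/L

20.4 mcg/L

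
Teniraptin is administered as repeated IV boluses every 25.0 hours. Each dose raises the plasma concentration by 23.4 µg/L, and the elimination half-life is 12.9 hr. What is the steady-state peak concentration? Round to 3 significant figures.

31.7 µg/L

k = ln 2 / 12.9 = 0.05373 hr⁻¹
Fraction remaining after one interval: e^(−kτ) = e^(−0.05373 × 25.0) = 0.2610
R = 1 / (1 − 0.2610) = 1.353
Css,max = 23.4 × 1.353 ≈ 31.7 µg/L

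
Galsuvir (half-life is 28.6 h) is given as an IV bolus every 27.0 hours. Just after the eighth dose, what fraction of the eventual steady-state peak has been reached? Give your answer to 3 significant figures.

0.995

k = ln 2 / 28.6 = 0.02424 h⁻¹
f_n = 1 − e^(−nkτ) = 1 − e^(−8 × 0.02424 × 27.0) = 1 − e^(−5.235) = 1 − 0.005327 ≈ 0.995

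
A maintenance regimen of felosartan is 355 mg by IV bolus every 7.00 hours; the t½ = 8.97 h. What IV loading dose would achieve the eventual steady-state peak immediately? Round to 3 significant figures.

850 mg

k = ln 2 / 8.97 = 0.07727 h⁻¹
Accumulation ratio R = 1 / (1 − e^(−kτ)) = 1 / (1 − e^(−0.07727×7.00)) = 1 / (1 − 0.5822) = 2.394
Loading dose = maintenance dose × R = 355 × 2.394 ≈ 850 mg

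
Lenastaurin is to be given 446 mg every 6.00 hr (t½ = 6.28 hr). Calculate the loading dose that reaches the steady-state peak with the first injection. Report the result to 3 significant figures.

921 mg

k = ln 2 / 6.28 = 0.1104 hr⁻¹
Accumulation ratio R = 1 / (1 − e^(−kτ)) = 1 / (1 − e^(−0.1104×6.00)) = 1 / (1 − 0.5157) = 2.065
Loading dose = maintenance dose × R = 446 × 2.065 ≈ 921 mg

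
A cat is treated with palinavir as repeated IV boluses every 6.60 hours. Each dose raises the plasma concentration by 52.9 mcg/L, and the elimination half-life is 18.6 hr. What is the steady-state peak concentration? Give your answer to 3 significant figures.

243 mcg/L

k = ln 2 / 18.6 = 0.03727 hr⁻¹
Fraction remaining after one interval: e^(−kτ) = e^(−0.03727 × 6.60) = 0.7820
R = 1 / (1 − 0.7820) = 4.586
Css,max = 52.9 × 4.586 ≈ 243 mcg/L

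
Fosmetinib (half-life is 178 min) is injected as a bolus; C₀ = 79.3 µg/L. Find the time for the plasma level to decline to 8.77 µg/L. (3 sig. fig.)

565 minutes

k = ln 2 / 178 = 0.003894 min⁻¹
C(t) = C₀ e^(−kt)  ⇒  t = ln(C₀/C) / k
t = ln(79.3/8.77) / 0.003894 = 2.202 / 0.003894 ≈ 565 minutes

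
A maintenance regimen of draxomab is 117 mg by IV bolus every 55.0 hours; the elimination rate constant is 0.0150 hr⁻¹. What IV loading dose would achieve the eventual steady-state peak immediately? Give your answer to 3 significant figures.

Accumulation ratio R = 1 / (1 − e^(−kτ)) = 1 / (1 − e^(−0.01500×55.0)) = 1 / (1 − 0.4382) = 1.780
Loading dose = maintenance dose × R = 117 × 1.780 ≈ 208 mg

208 mg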